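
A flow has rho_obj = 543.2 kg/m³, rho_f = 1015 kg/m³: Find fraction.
Formula: f_{sub} = \frac{\rho_{obj}}{\rho_f}
fraction = 543.2/1015 = 0.5352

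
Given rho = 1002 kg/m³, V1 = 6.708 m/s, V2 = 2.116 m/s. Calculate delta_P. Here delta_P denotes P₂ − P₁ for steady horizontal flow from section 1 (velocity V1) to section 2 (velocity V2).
Formula: \Delta P = \frac{1}{2} \rho (V_1^2 - V_2^2)
delta_P = 0.5·1002·(6.708² − 2.116²)/1000 = 20.3 kPa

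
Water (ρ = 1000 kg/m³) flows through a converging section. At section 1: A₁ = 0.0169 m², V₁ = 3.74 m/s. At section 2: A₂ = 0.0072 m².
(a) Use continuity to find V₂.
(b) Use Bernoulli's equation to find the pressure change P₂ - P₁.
(a) Continuity: A₁V₁=A₂V₂ -> V₂=A₁V₁/A₂=0.0169*3.74/0.0072=8.78 m/s
(b) Bernoulli: P₂-P₁=0.5*rho*(V₁^2-V₂^2)/1000=0.5*1000*(3.74^2-8.78^2)/1000=-31.55 kPa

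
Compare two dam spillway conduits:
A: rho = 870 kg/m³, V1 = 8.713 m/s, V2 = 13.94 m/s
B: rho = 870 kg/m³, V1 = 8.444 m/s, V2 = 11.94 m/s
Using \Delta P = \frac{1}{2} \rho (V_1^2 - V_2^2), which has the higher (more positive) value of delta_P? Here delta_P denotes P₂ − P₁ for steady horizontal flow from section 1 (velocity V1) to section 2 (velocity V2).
delta_P(A) = -51.51 kPa, delta_P(B) = -31 kPa. Answer: B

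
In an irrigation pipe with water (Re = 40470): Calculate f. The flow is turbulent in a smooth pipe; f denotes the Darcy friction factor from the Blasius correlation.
Formula: f = \frac{0.316}{Re^{0.25}}
f = 0.316/40470^0.25 = 0.02228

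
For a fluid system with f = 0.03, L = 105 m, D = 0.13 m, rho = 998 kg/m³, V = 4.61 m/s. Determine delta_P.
Formula: \Delta P = f \frac{L}{D} \frac{\rho V^2}{2}
delta_P = 0.03·(105/0.13)·0.5·998·4.61²/1000 = 257 kPa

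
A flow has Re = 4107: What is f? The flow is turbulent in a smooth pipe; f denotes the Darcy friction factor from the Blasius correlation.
Formula: f = \frac{0.316}{Re^{0.25}}
f = 0.316/4107^0.25 = 0.03947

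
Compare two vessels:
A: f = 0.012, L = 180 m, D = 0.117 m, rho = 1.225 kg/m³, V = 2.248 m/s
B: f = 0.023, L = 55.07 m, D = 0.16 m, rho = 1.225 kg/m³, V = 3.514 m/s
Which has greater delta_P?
delta_P(A) = 0.05714 kPa, delta_P(B) = 0.05987 kPa. Answer: B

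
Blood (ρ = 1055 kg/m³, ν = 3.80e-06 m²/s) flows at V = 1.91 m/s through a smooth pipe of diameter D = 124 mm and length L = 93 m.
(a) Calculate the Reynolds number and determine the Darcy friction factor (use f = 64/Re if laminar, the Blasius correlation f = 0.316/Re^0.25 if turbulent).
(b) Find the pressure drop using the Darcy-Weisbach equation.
(a) Re = V·D/ν = 1.91·0.124/3.80e-06 = 62326 → turbulent (Re > 4000); f = 0.316/Re^0.25 = 0.316/62326^0.25 = 0.02
(b) Darcy-Weisbach: ΔP = f·(L/D)·½ρV²/1000 = 0.02·(93/0.124)·½·1055·1.91²/1000 = 28.87 kPa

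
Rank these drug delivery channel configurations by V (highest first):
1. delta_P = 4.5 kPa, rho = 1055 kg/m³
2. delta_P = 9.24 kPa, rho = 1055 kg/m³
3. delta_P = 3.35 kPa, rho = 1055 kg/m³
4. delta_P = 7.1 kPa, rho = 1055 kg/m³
Case 1: V = 2.921 m/s
Case 2: V = 4.185 m/s
Case 3: V = 2.52 m/s
Case 4: V = 3.669 m/s
Ranking (highest first): 2, 4, 1, 3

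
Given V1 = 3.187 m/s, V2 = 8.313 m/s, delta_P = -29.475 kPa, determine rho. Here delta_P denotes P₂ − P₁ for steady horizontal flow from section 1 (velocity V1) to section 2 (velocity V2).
Formula: \Delta P = \frac{1}{2} \rho (V_1^2 - V_2^2)
Substituting knowns: -29.475 = 0.5·rho·(3.187² − 8.313²)/1000
Solving for rho: rho = 2·(-29.475·1000)/(3.187² − 8.313²) = 1000 kg/m³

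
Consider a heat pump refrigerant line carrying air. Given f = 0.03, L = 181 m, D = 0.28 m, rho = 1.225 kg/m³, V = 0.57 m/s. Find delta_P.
Formula: \Delta P = f \frac{L}{D} \frac{\rho V^2}{2}
delta_P = 0.03·(181/0.28)·0.5·1.225·0.57²/1000 = 0.003859 kPa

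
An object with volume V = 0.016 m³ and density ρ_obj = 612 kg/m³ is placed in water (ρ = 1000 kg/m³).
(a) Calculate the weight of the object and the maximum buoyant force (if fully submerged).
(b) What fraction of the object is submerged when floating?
(a) W=rho_obj*g*V=612*9.81*0.016=96.1 N; F_B(max)=rho*g*V=1000*9.81*0.016=157.0 N
(b) Floating fraction=rho_obj/rho=612/1000=0.612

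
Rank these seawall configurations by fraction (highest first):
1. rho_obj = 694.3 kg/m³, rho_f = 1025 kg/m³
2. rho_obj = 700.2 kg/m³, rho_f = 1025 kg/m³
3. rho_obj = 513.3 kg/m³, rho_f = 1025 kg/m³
Case 1: fraction = 0.6774
Case 2: fraction = 0.6831
Case 3: fraction = 0.5008
Ranking (highest first): 2, 1, 3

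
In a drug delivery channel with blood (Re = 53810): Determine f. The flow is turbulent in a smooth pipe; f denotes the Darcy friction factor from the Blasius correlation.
Formula: f = \frac{0.316}{Re^{0.25}}
f = 0.316/53810^0.25 = 0.02075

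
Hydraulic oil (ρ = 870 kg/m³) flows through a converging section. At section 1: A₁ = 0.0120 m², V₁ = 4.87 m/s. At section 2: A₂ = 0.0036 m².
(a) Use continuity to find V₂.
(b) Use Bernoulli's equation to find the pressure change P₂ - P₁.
(a) Continuity: A₁V₁=A₂V₂ -> V₂=A₁V₁/A₂=0.0120*4.87/0.0036=16.23 m/s
(b) Bernoulli: P₂-P₁=0.5*rho*(V₁^2-V₂^2)/1000=0.5*870*(4.87^2-16.23^2)/1000=-104.3 kPa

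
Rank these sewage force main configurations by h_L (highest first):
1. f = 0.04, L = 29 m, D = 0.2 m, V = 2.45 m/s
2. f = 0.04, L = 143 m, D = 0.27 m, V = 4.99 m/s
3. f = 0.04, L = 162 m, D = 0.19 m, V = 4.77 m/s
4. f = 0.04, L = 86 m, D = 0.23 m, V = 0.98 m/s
Case 1: h_L = 1.774 m
Case 2: h_L = 26.89 m
Case 3: h_L = 39.55 m
Case 4: h_L = 0.7321 m
Ranking (highest first): 3, 2, 1, 4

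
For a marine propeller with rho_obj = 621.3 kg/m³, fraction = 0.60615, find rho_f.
Formula: f_{sub} = \frac{\rho_{obj}}{\rho_f}
Substituting knowns: 0.60615 = 621.3/rho_f
Solving for rho_f: rho_f = 621.3/0.60615 = 1025 kg/m³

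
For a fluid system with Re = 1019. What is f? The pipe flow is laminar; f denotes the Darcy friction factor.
Formula: f = \frac{64}{Re}
f = 64/1019 = 0.06281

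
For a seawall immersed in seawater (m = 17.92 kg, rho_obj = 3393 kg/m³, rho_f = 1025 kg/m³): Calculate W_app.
Formula: W_{app} = mg\left(1 - \frac{\rho_f}{\rho_{obj}}\right)
W_app = 17.92·9.81·(1 − 1025/3393) = 122.7 N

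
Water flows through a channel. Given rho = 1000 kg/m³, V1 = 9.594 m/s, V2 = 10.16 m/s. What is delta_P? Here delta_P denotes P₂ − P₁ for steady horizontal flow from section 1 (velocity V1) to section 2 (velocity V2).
Formula: \Delta P = \frac{1}{2} \rho (V_1^2 - V_2^2)
delta_P = 0.5·1000·(9.594² − 10.16²)/1000 = -5.59 kPa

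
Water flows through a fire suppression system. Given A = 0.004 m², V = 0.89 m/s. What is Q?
Formula: Q = A V
Q = 0.004·0.89·1000 = 3.56 L/s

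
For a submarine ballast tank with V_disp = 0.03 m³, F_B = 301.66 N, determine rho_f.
Formula: F_B = \rho_f g V_{disp}
Substituting knowns: 301.66 = rho_f·9.81·0.03
Solving for rho_f: rho_f = 301.66/(9.81·0.03) = 1025 kg/m³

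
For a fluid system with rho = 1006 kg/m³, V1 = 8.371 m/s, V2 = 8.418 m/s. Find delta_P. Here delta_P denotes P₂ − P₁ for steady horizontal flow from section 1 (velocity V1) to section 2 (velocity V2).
Formula: \Delta P = \frac{1}{2} \rho (V_1^2 - V_2^2)
delta_P = 0.5·1006·(8.371² − 8.418²)/1000 = -0.3969 kPa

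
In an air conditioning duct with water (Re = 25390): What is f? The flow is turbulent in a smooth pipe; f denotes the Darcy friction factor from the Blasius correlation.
Formula: f = \frac{0.316}{Re^{0.25}}
f = 0.316/25390^0.25 = 0.02503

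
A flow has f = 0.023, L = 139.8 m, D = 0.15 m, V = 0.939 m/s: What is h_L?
Formula: h_L = f \frac{L}{D} \frac{V^2}{2g}
h_L = 0.023·(139.8/0.15)·0.939²/(2·9.81) = 0.9633 m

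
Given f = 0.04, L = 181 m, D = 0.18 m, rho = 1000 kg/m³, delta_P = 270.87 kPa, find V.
Formula: \Delta P = f \frac{L}{D} \frac{\rho V^2}{2}
Substituting knowns: 270.87 = 0.04·(181/0.18)·0.5·1000·V²/1000
Solving for V: V = √((270.87·1000)/(0.04·(181/0.18)·0.5·1000)) = 3.67 m/s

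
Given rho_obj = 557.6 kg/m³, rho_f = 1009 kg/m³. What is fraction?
Formula: f_{sub} = \frac{\rho_{obj}}{\rho_f}
fraction = 557.6/1009 = 0.5526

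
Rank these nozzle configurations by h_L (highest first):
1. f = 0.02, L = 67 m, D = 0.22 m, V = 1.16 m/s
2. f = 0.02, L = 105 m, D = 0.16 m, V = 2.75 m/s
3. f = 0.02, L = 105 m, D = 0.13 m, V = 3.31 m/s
Case 1: h_L = 0.4177 m
Case 2: h_L = 5.059 m
Case 3: h_L = 9.021 m
Ranking (highest first): 3, 2, 1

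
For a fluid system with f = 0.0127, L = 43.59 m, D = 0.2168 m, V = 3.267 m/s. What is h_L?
Formula: h_L = f \frac{L}{D} \frac{V^2}{2g}
h_L = 0.0127·(43.59/0.2168)·3.267²/(2·9.81) = 1.389 m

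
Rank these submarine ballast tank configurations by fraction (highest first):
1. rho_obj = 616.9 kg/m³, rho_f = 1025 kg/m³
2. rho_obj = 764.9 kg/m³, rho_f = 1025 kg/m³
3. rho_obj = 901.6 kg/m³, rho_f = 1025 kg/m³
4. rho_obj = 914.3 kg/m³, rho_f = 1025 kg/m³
Case 1: fraction = 0.6019
Case 2: fraction = 0.7462
Case 3: fraction = 0.8796
Case 4: fraction = 0.892
Ranking (highest first): 4, 3, 2, 1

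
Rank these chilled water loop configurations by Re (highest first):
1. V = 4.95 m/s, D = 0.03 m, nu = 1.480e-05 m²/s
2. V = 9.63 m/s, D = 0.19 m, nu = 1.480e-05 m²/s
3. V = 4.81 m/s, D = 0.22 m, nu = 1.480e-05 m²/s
Case 1: Re = 10034
Case 2: Re = 123628
Case 3: Re = 71500
Ranking (highest first): 2, 3, 1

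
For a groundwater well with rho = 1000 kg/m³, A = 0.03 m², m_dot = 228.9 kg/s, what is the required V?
Formula: \dot{m} = \rho A V
Substituting knowns: 228.9 = 1000·0.03·V
Solving for V: V = 228.9/(1000·0.03) = 7.63 m/s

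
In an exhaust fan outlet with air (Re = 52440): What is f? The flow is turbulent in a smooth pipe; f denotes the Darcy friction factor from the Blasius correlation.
Formula: f = \frac{0.316}{Re^{0.25}}
f = 0.316/52440^0.25 = 0.02088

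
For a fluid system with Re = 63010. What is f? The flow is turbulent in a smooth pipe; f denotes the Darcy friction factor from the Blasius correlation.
Formula: f = \frac{0.316}{Re^{0.25}}
f = 0.316/63010^0.25 = 0.01995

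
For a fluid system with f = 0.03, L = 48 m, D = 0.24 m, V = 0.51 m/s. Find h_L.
Formula: h_L = f \frac{L}{D} \frac{V^2}{2g}
h_L = 0.03·(48/0.24)·0.51²/(2·9.81) = 0.07954 m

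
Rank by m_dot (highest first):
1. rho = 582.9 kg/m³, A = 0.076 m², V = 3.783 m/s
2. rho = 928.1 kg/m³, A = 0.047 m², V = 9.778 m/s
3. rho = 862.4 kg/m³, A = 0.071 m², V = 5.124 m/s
Case 1: m_dot = 167.6 kg/s
Case 2: m_dot = 426.5 kg/s
Case 3: m_dot = 313.7 kg/s
Ranking (highest first): 2, 3, 1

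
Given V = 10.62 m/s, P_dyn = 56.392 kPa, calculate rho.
Formula: P_{dyn} = \frac{1}{2} \rho V^2
Substituting knowns: 56.392 = 0.5·rho·10.62²/1000
Solving for rho: rho = 2·(56.392·1000)/10.62² = 1000 kg/m³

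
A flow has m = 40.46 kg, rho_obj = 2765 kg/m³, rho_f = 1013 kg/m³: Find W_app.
Formula: W_{app} = mg\left(1 - \frac{\rho_f}{\rho_{obj}}\right)
W_app = 40.46·9.81·(1 − 1013/2765) = 251.5 N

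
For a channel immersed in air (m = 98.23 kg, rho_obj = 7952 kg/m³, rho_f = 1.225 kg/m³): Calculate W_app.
Formula: W_{app} = mg\left(1 - \frac{\rho_f}{\rho_{obj}}\right)
W_app = 98.23·9.81·(1 − 1.225/7952) = 963.5 N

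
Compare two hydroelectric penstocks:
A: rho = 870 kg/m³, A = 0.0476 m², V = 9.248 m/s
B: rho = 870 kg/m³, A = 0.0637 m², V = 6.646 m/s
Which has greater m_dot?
m_dot(A) = 383 kg/s, m_dot(B) = 368.3 kg/s. Answer: A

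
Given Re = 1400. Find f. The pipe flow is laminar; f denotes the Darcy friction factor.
Formula: f = \frac{64}{Re}
f = 64/1400 = 0.04571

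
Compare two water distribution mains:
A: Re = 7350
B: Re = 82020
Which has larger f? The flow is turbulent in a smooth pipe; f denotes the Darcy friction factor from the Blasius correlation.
f(A) = 0.03413, f(B) = 0.01867. Answer: A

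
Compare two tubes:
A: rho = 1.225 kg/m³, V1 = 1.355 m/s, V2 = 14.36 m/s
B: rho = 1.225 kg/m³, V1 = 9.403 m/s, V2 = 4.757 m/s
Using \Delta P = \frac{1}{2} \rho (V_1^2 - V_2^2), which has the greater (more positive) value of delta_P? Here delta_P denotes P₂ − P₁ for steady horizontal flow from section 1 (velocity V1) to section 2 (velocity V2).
delta_P(A) = -0.1252 kPa, delta_P(B) = 0.04029 kPa. Answer: B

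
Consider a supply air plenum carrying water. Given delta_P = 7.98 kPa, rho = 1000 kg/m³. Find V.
Formula: V = \sqrt{\frac{2 \Delta P}{\rho}}
V = √(2·(7.98·1000)/1000) = 3.995 m/s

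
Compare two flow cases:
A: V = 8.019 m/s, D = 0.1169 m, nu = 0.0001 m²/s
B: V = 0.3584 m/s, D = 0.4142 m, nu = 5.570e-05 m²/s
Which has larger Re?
Re(A) = 9374, Re(B) = 2665. Answer: A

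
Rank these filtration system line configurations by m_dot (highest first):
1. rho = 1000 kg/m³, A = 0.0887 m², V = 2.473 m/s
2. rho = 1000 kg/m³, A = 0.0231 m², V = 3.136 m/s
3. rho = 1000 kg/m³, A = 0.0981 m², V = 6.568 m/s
Case 1: m_dot = 219.4 kg/s
Case 2: m_dot = 72.44 kg/s
Case 3: m_dot = 644.3 kg/s
Ranking (highest first): 3, 1, 2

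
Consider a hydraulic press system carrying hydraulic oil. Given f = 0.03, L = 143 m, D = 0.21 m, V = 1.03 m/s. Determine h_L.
Formula: h_L = f \frac{L}{D} \frac{V^2}{2g}
h_L = 0.03·(143/0.21)·1.03²/(2·9.81) = 1.105 m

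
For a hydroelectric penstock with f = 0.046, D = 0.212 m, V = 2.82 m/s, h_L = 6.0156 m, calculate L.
Formula: h_L = f \frac{L}{D} \frac{V^2}{2g}
Substituting knowns: 6.0156 = 0.046·(L/0.212)·2.82²/(2·9.81)
Solving for L: L = 6.0156·2·9.81·0.212/(0.046·2.82²) = 68.4 m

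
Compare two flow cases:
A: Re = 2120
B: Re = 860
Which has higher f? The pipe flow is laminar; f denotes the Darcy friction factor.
f(A) = 0.03019, f(B) = 0.07442. Answer: B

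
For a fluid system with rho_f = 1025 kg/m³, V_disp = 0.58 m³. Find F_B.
Formula: F_B = \rho_f g V_{disp}
F_B = 1025·9.81·0.58 = 5832 N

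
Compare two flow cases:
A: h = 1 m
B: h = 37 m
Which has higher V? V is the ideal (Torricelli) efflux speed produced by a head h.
V(A) = 4.429 m/s, V(B) = 26.94 m/s. Answer: B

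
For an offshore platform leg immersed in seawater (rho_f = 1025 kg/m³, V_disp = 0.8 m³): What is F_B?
Formula: F_B = \rho_f g V_{disp}
F_B = 1025·9.81·0.8 = 8044 N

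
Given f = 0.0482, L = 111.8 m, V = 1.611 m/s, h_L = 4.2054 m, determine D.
Formula: h_L = f \frac{L}{D} \frac{V^2}{2g}
Substituting knowns: 4.2054 = 0.0482·(111.8/D)·1.611²/(2·9.81)
Solving for D: D = 0.0482·111.8·1.611²/(2·9.81·4.2054) = 0.1695 m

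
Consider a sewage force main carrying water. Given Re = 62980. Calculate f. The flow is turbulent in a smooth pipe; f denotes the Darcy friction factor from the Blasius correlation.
Formula: f = \frac{0.316}{Re^{0.25}}
f = 0.316/62980^0.25 = 0.01995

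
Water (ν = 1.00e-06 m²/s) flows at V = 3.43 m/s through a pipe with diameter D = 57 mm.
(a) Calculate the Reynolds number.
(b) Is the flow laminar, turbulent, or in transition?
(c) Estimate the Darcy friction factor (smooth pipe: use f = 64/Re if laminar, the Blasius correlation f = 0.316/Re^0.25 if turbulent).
(a) Re = V·D/ν = 3.43·0.057/1.00e-06 = 195510
(b) Flow regime: turbulent (Re > 4000)
(c) Friction factor: f = 0.316/Re^0.25 = 0.316/195510^0.25 = 0.01503 (Blasius is strictly valid for Re ≲ 1e5; used here as the smooth-pipe estimate the problem specifies)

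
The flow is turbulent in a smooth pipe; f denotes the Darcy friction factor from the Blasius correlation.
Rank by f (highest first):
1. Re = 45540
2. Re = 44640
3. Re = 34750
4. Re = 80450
Case 1: f = 0.02163
Case 2: f = 0.02174
Case 3: f = 0.02314
Case 4: f = 0.01876
Ranking (highest first): 3, 2, 1, 4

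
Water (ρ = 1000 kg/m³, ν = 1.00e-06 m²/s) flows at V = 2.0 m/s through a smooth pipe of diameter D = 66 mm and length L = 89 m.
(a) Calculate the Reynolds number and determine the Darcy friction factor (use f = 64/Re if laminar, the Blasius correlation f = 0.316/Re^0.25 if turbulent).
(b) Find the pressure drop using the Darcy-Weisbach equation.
(a) Re = V·D/ν = 2.0·0.066/1.00e-06 = 132000 → turbulent (Re > 4000); f = 0.316/Re^0.25 = 0.316/132000^0.25 = 0.016578 (Blasius is strictly valid for Re ≲ 1e5; used here as the smooth-pipe estimate the problem specifies)
(b) Darcy-Weisbach: ΔP = f·(L/D)·½ρV²/1000 = 0.016578·(89/0.066)·½·1000·2.0²/1000 = 44.71 kPa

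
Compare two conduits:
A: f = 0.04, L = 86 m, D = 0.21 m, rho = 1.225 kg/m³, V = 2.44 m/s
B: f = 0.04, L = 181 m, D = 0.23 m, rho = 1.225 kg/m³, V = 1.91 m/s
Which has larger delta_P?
delta_P(A) = 0.05973 kPa, delta_P(B) = 0.07034 kPa. Answer: B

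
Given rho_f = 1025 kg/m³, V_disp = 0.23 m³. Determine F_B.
Formula: F_B = \rho_f g V_{disp}
F_B = 1025·9.81·0.23 = 2313 N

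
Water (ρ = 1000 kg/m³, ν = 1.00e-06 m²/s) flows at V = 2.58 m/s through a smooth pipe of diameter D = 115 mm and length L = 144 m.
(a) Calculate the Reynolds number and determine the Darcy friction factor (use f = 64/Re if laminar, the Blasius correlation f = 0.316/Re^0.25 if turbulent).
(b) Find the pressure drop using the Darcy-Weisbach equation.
(a) Re = V·D/ν = 2.58·0.115/1.00e-06 = 296700 → turbulent (Re > 4000); f = 0.316/Re^0.25 = 0.316/296700^0.25 = 0.01354 (Blasius is strictly valid for Re ≲ 1e5; used here as the smooth-pipe estimate the problem specifies)
(b) Darcy-Weisbach: ΔP = f·(L/D)·½ρV²/1000 = 0.01354·(144/0.115)·½·1000·2.58²/1000 = 56.43 kPa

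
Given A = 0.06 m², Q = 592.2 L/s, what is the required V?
Formula: Q = A V
Substituting knowns: 592.2 = 0.06·V·1000
Solving for V: V = (592.2/1000)/0.06 = 9.87 m/s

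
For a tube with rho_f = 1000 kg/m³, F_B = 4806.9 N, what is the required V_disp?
Formula: F_B = \rho_f g V_{disp}
Substituting knowns: 4806.9 = 1000·9.81·V_disp
Solving for V_disp: V_disp = 4806.9/(1000·9.81) = 0.49 m³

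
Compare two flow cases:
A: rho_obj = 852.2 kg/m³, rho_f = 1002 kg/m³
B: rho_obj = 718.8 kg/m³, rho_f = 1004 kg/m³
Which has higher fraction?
fraction(A) = 0.8505, fraction(B) = 0.7159. Answer: A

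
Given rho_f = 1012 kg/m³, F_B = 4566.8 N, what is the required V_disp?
Formula: F_B = \rho_f g V_{disp}
Substituting knowns: 4566.8 = 1012·9.81·V_disp
Solving for V_disp: V_disp = 4566.8/(1012·9.81) = 0.46 m³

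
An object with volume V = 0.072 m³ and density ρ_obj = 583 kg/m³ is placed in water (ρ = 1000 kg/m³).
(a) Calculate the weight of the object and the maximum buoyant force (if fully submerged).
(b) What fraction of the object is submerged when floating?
(a) W=rho_obj*g*V=583*9.81*0.072=411.8 N; F_B(max)=rho*g*V=1000*9.81*0.072=706.3 N
(b) Floating fraction=rho_obj/rho=583/1000=0.583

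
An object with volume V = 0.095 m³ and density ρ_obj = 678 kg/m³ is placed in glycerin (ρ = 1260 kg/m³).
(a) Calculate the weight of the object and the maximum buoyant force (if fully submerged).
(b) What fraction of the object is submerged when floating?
(a) W=rho_obj*g*V=678*9.81*0.095=631.9 N; F_B(max)=rho*g*V=1260*9.81*0.095=1174.3 N
(b) Floating fraction=rho_obj/rho=678/1260=0.538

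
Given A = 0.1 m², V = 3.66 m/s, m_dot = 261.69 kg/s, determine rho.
Formula: \dot{m} = \rho A V
Substituting knowns: 261.69 = rho·0.1·3.66
Solving for rho: rho = 261.69/(0.1·3.66) = 715 kg/m³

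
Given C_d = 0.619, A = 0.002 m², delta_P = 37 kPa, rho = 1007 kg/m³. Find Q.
Formula: Q = C_d A \sqrt{\frac{2 \Delta P}{\rho}}
Q = 0.619·0.002·√(2·(37·1000)/1007)·1000 = 10.61 L/s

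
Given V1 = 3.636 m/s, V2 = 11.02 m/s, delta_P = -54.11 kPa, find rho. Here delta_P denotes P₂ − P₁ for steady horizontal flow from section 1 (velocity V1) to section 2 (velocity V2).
Formula: \Delta P = \frac{1}{2} \rho (V_1^2 - V_2^2)
Substituting knowns: -54.11 = 0.5·rho·(3.636² − 11.02²)/1000
Solving for rho: rho = 2·(-54.11·1000)/(3.636² − 11.02²) = 1000 kg/m³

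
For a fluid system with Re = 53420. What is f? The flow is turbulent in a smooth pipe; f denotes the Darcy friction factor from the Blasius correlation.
Formula: f = \frac{0.316}{Re^{0.25}}
f = 0.316/53420^0.25 = 0.02079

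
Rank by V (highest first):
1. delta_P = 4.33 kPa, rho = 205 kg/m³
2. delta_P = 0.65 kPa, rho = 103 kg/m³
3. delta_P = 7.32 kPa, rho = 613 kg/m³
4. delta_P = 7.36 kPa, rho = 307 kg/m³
Case 1: V = 6.5 m/s
Case 2: V = 3.553 m/s
Case 3: V = 4.887 m/s
Case 4: V = 6.924 m/s
Ranking (highest first): 4, 1, 3, 2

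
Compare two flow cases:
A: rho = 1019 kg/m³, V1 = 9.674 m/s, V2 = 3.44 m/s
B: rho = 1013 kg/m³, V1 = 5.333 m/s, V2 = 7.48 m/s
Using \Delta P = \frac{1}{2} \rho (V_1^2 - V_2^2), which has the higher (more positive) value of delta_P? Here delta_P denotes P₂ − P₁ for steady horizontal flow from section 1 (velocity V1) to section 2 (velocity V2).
delta_P(A) = 41.65 kPa, delta_P(B) = -13.93 kPa. Answer: A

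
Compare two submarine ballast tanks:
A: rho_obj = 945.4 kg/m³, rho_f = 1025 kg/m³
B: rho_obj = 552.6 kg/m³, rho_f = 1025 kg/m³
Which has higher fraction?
fraction(A) = 0.9223, fraction(B) = 0.5391. Answer: A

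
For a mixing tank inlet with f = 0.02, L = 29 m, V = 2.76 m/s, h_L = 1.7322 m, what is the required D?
Formula: h_L = f \frac{L}{D} \frac{V^2}{2g}
Substituting knowns: 1.7322 = 0.02·(29/D)·2.76²/(2·9.81)
Solving for D: D = 0.02·29·2.76²/(2·9.81·1.7322) = 0.13 m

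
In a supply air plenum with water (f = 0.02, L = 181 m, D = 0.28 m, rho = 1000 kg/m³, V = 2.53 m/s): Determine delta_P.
Formula: \Delta P = f \frac{L}{D} \frac{\rho V^2}{2}
delta_P = 0.02·(181/0.28)·0.5·1000·2.53²/1000 = 41.38 kPa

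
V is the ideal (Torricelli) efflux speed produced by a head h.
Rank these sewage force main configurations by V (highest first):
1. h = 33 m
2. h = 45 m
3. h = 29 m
Case 1: V = 25.45 m/s
Case 2: V = 29.71 m/s
Case 3: V = 23.85 m/s
Ranking (highest first): 2, 1, 3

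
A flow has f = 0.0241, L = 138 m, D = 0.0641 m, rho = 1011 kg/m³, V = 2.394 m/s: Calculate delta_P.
Formula: \Delta P = f \frac{L}{D} \frac{\rho V^2}{2}
delta_P = 0.0241·(138/0.0641)·0.5·1011·2.394²/1000 = 150.3 kPa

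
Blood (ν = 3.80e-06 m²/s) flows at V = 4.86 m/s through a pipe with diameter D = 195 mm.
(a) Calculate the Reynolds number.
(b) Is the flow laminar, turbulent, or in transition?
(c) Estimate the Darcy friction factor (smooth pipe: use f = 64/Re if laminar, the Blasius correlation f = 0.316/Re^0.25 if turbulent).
(a) Re = V·D/ν = 4.86·0.195/3.80e-06 = 249390
(b) Flow regime: turbulent (Re > 4000)
(c) Friction factor: f = 0.316/Re^0.25 = 0.316/249390^0.25 = 0.01414 (Blasius is strictly valid for Re ≲ 1e5; used here as the smooth-pipe estimate the problem specifies)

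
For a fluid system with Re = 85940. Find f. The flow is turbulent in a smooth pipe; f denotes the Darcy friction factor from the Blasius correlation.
Formula: f = \frac{0.316}{Re^{0.25}}
f = 0.316/85940^0.25 = 0.01846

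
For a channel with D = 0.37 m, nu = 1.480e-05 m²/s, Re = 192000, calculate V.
Formula: Re = \frac{V D}{\nu}
Substituting knowns: 192000 = V·0.37/1.480e-05
Solving for V: V = 192000·1.480e-05/0.37 = 7.68 m/s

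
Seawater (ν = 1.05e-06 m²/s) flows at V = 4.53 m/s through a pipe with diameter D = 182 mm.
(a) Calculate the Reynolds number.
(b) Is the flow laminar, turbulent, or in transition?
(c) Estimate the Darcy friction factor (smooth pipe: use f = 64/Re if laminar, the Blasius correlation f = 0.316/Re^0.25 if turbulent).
(a) Re = V·D/ν = 4.53·0.182/1.05e-06 = 785200
(b) Flow regime: turbulent (Re > 4000)
(c) Friction factor: f = 0.316/Re^0.25 = 0.316/785200^0.25 = 0.01062 (Blasius is strictly valid for Re ≲ 1e5; used here as the smooth-pipe estimate the problem specifies)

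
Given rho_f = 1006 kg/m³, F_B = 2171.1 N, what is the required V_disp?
Formula: F_B = \rho_f g V_{disp}
Substituting knowns: 2171.1 = 1006·9.81·V_disp
Solving for V_disp: V_disp = 2171.1/(1006·9.81) = 0.22 m³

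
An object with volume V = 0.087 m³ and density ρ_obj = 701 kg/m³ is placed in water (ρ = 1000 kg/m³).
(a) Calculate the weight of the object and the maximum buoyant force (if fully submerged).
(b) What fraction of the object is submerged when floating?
(a) W=rho_obj*g*V=701*9.81*0.087=598.3 N; F_B(max)=rho*g*V=1000*9.81*0.087=853.5 N
(b) Floating fraction=rho_obj/rho=701/1000=0.701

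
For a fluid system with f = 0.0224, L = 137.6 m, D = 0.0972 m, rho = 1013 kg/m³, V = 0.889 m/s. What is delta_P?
Formula: \Delta P = f \frac{L}{D} \frac{\rho V^2}{2}
delta_P = 0.0224·(137.6/0.0972)·0.5·1013·0.889²/1000 = 12.69 kPa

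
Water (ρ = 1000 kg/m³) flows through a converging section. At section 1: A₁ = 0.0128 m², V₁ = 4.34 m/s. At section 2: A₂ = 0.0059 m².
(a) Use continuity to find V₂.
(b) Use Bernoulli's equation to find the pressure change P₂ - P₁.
(a) Continuity: A₁V₁=A₂V₂ -> V₂=A₁V₁/A₂=0.0128*4.34/0.0059=9.42 m/s
(b) Bernoulli: P₂-P₁=0.5*rho*(V₁^2-V₂^2)/1000=0.5*1000*(4.34^2-9.42^2)/1000=-34.95 kPa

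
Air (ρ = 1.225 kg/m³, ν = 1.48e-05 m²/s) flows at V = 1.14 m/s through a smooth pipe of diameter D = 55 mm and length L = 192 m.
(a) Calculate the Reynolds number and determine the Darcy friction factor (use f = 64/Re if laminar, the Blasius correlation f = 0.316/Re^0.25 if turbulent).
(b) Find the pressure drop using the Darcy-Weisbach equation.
(a) Re = V·D/ν = 1.14·0.055/1.48e-05 = 4236.5 → turbulent (Re > 4000); f = 0.316/Re^0.25 = 0.316/4236.5^0.25 = 0.039168
(b) Darcy-Weisbach: ΔP = f·(L/D)·½ρV²/1000 = 0.039168·(192/0.055)·½·1.225·1.14²/1000 = 0.1088 kPa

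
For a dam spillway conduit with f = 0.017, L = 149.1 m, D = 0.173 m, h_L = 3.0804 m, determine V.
Formula: h_L = f \frac{L}{D} \frac{V^2}{2g}
Substituting knowns: 3.0804 = 0.017·(149.1/0.173)·V²/(2·9.81)
Solving for V: V = √(3.0804·2·9.81/(0.017·(149.1/0.173))) = 2.031 m/s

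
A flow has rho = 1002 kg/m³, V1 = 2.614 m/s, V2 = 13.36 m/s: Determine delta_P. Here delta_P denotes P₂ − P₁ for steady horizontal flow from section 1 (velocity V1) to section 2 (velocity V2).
Formula: \Delta P = \frac{1}{2} \rho (V_1^2 - V_2^2)
delta_P = 0.5·1002·(2.614² − 13.36²)/1000 = -86 kPa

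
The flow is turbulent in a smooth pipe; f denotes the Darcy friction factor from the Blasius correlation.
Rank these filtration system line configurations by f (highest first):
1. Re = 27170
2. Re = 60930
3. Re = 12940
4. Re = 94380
Case 1: f = 0.02461
Case 2: f = 0.02011
Case 3: f = 0.02963
Case 4: f = 0.01803
Ranking (highest first): 3, 1, 2, 4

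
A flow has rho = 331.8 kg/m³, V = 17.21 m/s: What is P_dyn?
Formula: P_{dyn} = \frac{1}{2} \rho V^2
P_dyn = 0.5·331.8·17.21²/1000 = 49.14 kPa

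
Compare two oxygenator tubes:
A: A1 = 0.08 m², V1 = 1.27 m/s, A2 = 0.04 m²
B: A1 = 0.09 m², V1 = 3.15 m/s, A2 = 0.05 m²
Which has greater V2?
V2(A) = 2.54 m/s, V2(B) = 5.67 m/s. Answer: B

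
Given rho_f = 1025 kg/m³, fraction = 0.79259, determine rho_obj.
Formula: f_{sub} = \frac{\rho_{obj}}{\rho_f}
Substituting knowns: 0.79259 = rho_obj/1025
Solving for rho_obj: rho_obj = 0.79259·1025 = 812.4 kg/m³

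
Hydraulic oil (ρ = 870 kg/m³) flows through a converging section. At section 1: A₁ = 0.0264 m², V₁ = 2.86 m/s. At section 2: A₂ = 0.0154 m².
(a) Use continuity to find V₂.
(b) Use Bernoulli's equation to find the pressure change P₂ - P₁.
(a) Continuity: A₁V₁=A₂V₂ -> V₂=A₁V₁/A₂=0.0264*2.86/0.0154=4.90 m/s
(b) Bernoulli: P₂-P₁=0.5*rho*(V₁^2-V₂^2)/1000=0.5*870*(2.86^2-4.90^2)/1000=-6.886 kPa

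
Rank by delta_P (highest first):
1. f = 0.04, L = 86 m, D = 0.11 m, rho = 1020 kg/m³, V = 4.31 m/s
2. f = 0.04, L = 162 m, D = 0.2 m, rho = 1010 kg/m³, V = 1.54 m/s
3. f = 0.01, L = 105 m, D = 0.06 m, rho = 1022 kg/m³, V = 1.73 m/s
Case 1: delta_P = 296.3 kPa
Case 2: delta_P = 38.8 kPa
Case 3: delta_P = 26.76 kPa
Ranking (highest first): 1, 2, 3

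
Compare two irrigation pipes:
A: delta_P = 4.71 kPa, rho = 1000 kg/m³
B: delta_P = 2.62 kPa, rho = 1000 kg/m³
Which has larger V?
V(A) = 3.069 m/s, V(B) = 2.289 m/s. Answer: A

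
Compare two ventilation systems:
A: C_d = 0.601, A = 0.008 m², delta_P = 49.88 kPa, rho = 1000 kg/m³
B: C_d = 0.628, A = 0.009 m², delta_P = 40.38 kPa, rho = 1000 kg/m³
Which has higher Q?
Q(A) = 48.02 L/s, Q(B) = 50.79 L/s. Answer: B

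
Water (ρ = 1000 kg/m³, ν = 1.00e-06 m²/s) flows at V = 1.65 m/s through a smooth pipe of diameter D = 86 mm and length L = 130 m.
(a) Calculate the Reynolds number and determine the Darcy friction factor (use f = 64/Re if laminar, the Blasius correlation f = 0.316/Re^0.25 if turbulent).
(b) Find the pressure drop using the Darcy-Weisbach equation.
(a) Re = V·D/ν = 1.65·0.086/1.00e-06 = 141900 → turbulent (Re > 4000); f = 0.316/Re^0.25 = 0.316/141900^0.25 = 0.016281 (Blasius is strictly valid for Re ≲ 1e5; used here as the smooth-pipe estimate the problem specifies)
(b) Darcy-Weisbach: ΔP = f·(L/D)·½ρV²/1000 = 0.016281·(130/0.086)·½·1000·1.65²/1000 = 33.5 kPa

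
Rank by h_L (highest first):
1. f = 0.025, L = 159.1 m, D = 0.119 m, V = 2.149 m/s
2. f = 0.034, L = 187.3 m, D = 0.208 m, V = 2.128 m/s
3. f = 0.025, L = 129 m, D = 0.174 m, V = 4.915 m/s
Case 1: h_L = 7.868 m
Case 2: h_L = 7.066 m
Case 3: h_L = 22.82 m
Ranking (highest first): 3, 1, 2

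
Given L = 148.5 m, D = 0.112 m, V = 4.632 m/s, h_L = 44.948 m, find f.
Formula: h_L = f \frac{L}{D} \frac{V^2}{2g}
Substituting knowns: 44.948 = f·(148.5/0.112)·4.632²/(2·9.81)
Solving for f: f = 44.948·2·9.81/((148.5/0.112)·4.632²) = 0.031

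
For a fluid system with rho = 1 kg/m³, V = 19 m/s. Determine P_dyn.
Formula: P_{dyn} = \frac{1}{2} \rho V^2
P_dyn = 0.5·1·19²/1000 = 0.1805 kPa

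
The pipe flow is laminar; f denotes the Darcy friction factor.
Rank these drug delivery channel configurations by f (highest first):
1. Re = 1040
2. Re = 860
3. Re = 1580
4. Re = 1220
Case 1: f = 0.06154
Case 2: f = 0.07442
Case 3: f = 0.04051
Case 4: f = 0.05246
Ranking (highest first): 2, 1, 4, 3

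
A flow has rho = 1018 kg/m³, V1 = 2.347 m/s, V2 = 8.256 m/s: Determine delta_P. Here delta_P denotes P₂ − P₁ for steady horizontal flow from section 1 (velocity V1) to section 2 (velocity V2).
Formula: \Delta P = \frac{1}{2} \rho (V_1^2 - V_2^2)
delta_P = 0.5·1018·(2.347² − 8.256²)/1000 = -31.89 kPa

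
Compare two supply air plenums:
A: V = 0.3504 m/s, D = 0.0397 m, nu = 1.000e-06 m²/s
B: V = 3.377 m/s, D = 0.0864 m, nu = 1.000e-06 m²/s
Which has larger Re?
Re(A) = 13911, Re(B) = 291773. Answer: B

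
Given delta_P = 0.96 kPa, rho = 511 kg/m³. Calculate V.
Formula: V = \sqrt{\frac{2 \Delta P}{\rho}}
V = √(2·(0.96·1000)/511) = 1.938 m/s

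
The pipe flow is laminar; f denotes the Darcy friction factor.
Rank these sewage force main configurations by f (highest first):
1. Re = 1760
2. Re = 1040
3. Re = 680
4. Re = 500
Case 1: f = 0.03636
Case 2: f = 0.06154
Case 3: f = 0.09412
Case 4: f = 0.128
Ranking (highest first): 4, 3, 2, 1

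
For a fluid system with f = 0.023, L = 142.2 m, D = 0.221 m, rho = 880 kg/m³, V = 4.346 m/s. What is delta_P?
Formula: \Delta P = f \frac{L}{D} \frac{\rho V^2}{2}
delta_P = 0.023·(142.2/0.221)·0.5·880·4.346²/1000 = 123 kPa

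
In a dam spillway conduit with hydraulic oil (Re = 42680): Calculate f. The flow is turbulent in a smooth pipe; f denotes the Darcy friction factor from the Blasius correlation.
Formula: f = \frac{0.316}{Re^{0.25}}
f = 0.316/42680^0.25 = 0.02199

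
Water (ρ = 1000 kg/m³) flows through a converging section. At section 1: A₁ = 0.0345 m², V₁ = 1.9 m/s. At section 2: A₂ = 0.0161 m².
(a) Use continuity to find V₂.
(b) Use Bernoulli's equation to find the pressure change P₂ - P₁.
(a) Continuity: A₁V₁=A₂V₂ -> V₂=A₁V₁/A₂=0.0345*1.9/0.0161=4.07 m/s
(b) Bernoulli: P₂-P₁=0.5*rho*(V₁^2-V₂^2)/1000=0.5*1000*(1.9^2-4.07^2)/1000=-6.477 kPa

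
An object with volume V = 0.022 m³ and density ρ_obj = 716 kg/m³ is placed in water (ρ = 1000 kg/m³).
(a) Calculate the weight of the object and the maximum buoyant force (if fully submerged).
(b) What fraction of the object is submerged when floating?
(a) W=rho_obj*g*V=716*9.81*0.022=154.5 N; F_B(max)=rho*g*V=1000*9.81*0.022=215.8 N
(b) Floating fraction=rho_obj/rho=716/1000=0.716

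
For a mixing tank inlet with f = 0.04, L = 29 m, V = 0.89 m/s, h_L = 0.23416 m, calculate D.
Formula: h_L = f \frac{L}{D} \frac{V^2}{2g}
Substituting knowns: 0.23416 = 0.04·(29/D)·0.89²/(2·9.81)
Solving for D: D = 0.04·29·0.89²/(2·9.81·0.23416) = 0.2 m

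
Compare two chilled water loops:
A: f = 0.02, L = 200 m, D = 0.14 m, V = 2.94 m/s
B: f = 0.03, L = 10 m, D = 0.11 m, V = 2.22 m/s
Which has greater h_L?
h_L(A) = 12.59 m, h_L(B) = 0.6851 m. Answer: A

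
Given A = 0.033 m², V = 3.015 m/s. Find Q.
Formula: Q = A V
Q = 0.033·3.015·1000 = 99.5 L/s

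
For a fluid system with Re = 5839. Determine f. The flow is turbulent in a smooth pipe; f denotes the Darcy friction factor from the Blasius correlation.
Formula: f = \frac{0.316}{Re^{0.25}}
f = 0.316/5839^0.25 = 0.03615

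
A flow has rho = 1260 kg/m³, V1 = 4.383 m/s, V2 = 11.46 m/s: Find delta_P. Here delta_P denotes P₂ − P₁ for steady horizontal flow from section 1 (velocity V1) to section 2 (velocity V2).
Formula: \Delta P = \frac{1}{2} \rho (V_1^2 - V_2^2)
delta_P = 0.5·1260·(4.383² − 11.46²)/1000 = -70.64 kPa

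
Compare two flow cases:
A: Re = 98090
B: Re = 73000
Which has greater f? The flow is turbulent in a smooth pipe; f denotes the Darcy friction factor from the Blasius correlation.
f(A) = 0.01786, f(B) = 0.01922. Answer: B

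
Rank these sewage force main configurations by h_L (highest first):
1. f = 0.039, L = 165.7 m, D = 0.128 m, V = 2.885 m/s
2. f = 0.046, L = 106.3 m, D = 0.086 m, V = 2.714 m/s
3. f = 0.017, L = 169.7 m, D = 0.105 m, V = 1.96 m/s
Case 1: h_L = 21.42 m
Case 2: h_L = 21.35 m
Case 3: h_L = 5.38 m
Ranking (highest first): 1, 2, 3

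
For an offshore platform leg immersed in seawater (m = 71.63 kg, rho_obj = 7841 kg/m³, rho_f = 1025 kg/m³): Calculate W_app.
Formula: W_{app} = mg\left(1 - \frac{\rho_f}{\rho_{obj}}\right)
W_app = 71.63·9.81·(1 − 1025/7841) = 610.8 N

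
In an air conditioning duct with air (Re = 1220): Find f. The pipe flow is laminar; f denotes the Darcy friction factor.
Formula: f = \frac{64}{Re}
f = 64/1220 = 0.05246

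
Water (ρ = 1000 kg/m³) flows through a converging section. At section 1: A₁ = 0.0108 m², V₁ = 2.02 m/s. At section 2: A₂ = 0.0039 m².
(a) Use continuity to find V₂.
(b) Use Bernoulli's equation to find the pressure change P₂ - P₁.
(a) Continuity: A₁V₁=A₂V₂ -> V₂=A₁V₁/A₂=0.0108*2.02/0.0039=5.59 m/s
(b) Bernoulli: P₂-P₁=0.5*rho*(V₁^2-V₂^2)/1000=0.5*1000*(2.02^2-5.59^2)/1000=-13.58 kPa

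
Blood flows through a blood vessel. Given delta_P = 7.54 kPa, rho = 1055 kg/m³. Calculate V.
Formula: V = \sqrt{\frac{2 \Delta P}{\rho}}
V = √(2·(7.54·1000)/1055) = 3.781 m/s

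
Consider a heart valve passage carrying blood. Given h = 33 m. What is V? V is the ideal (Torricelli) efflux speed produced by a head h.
Formula: V = \sqrt{2 g h}
V = √(2·9.81·33) = 25.45 m/s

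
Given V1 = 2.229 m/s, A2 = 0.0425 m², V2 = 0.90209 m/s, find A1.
Formula: V_2 = \frac{A_1 V_1}{A_2}
Substituting knowns: 0.90209 = A1·2.229/0.0425
Solving for A1: A1 = 0.90209·0.0425/2.229 = 0.0172 m²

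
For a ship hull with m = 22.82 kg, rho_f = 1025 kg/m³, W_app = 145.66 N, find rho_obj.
Formula: W_{app} = mg\left(1 - \frac{\rho_f}{\rho_{obj}}\right)
Substituting knowns: 145.66 = 22.82·9.81·(1 − 1025/rho_obj)
Solving for rho_obj: rho_obj = 1025/(1 − 145.66/(22.82·9.81)) = 2934 kg/m³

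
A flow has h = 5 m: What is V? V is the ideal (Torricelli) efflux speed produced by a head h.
Formula: V = \sqrt{2 g h}
V = √(2·9.81·5) = 9.905 m/s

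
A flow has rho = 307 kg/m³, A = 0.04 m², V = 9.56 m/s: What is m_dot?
Formula: \dot{m} = \rho A V
m_dot = 307·0.04·9.56 = 117.4 kg/s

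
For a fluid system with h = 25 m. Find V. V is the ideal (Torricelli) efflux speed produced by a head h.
Formula: V = \sqrt{2 g h}
V = √(2·9.81·25) = 22.15 m/s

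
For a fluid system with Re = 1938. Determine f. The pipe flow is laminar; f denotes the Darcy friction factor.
Formula: f = \frac{64}{Re}
f = 64/1938 = 0.03302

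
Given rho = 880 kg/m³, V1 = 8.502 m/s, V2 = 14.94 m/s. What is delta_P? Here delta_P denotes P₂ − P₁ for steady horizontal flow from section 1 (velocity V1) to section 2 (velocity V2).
Formula: \Delta P = \frac{1}{2} \rho (V_1^2 - V_2^2)
delta_P = 0.5·880·(8.502² − 14.94²)/1000 = -66.4 kPa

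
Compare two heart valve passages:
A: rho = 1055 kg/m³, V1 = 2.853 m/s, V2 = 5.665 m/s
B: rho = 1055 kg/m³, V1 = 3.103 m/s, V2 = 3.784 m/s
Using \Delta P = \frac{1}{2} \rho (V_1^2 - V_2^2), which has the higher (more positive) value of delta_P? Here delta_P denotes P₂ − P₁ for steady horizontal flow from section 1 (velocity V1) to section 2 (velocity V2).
delta_P(A) = -12.64 kPa, delta_P(B) = -2.474 kPa. Answer: B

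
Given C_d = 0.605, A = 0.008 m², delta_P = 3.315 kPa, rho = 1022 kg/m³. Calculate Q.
Formula: Q = C_d A \sqrt{\frac{2 \Delta P}{\rho}}
Q = 0.605·0.008·√(2·(3.315·1000)/1022)·1000 = 12.33 L/s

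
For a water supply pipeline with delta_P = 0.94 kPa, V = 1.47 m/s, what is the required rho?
Formula: V = \sqrt{\frac{2 \Delta P}{\rho}}
Substituting knowns: 1.47 = √(2·(0.94·1000)/rho)
Solving for rho: rho = 2·(0.94·1000)/1.47² = 870 kg/m³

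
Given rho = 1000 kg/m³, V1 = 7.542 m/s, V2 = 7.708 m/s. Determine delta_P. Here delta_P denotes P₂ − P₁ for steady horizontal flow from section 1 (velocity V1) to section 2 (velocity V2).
Formula: \Delta P = \frac{1}{2} \rho (V_1^2 - V_2^2)
delta_P = 0.5·1000·(7.542² − 7.708²)/1000 = -1.266 kPa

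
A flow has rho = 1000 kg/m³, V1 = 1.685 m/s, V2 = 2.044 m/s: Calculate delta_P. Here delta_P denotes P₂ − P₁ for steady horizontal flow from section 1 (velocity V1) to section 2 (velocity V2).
Formula: \Delta P = \frac{1}{2} \rho (V_1^2 - V_2^2)
delta_P = 0.5·1000·(1.685² − 2.044²)/1000 = -0.6694 kPa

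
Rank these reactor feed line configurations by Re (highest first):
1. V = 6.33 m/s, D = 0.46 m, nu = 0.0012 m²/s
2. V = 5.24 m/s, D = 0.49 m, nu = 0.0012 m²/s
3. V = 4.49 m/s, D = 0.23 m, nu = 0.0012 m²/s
Case 1: Re = 2426
Case 2: Re = 2140
Case 3: Re = 860.6
Ranking (highest first): 1, 2, 3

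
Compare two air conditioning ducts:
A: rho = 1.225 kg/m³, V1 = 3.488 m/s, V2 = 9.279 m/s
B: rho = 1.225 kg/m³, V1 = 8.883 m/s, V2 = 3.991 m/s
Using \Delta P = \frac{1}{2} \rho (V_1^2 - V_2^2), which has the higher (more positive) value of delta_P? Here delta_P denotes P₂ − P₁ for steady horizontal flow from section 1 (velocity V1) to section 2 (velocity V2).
delta_P(A) = -0.04528 kPa, delta_P(B) = 0.03858 kPa. Answer: B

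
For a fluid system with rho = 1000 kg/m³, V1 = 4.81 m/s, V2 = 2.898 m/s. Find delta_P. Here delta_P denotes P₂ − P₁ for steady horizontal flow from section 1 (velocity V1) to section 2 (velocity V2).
Formula: \Delta P = \frac{1}{2} \rho (V_1^2 - V_2^2)
delta_P = 0.5·1000·(4.81² − 2.898²)/1000 = 7.369 kPa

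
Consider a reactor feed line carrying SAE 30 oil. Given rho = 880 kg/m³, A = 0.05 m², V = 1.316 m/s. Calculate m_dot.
Formula: \dot{m} = \rho A V
m_dot = 880·0.05·1.316 = 57.9 kg/s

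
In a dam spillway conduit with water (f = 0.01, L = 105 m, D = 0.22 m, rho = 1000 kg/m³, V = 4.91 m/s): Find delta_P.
Formula: \Delta P = f \frac{L}{D} \frac{\rho V^2}{2}
delta_P = 0.01·(105/0.22)·0.5·1000·4.91²/1000 = 57.53 kPa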